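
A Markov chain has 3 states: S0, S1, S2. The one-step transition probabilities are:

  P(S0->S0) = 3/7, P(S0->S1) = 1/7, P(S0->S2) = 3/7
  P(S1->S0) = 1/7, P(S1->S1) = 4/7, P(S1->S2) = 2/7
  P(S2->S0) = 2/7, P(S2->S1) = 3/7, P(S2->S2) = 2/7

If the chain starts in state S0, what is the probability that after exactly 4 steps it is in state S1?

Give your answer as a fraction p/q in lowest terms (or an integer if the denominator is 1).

Computing P^4 by repeated multiplication:
P^1 =
  S0: [3/7, 1/7, 3/7]
  S1: [1/7, 4/7, 2/7]
  S2: [2/7, 3/7, 2/7]
P^2 =
  S0: [16/49, 16/49, 17/49]
  S1: [11/49, 23/49, 15/49]
  S2: [13/49, 20/49, 16/49]
P^3 =
  S0: [2/7, 131/343, 114/343]
  S1: [86/343, 148/343, 109/343]
  S2: [13/49, 141/343, 111/343]
P^4 =
  S0: [653/2401, 964/2401, 16/49]
  S1: [624/2401, 1005/2401, 772/2401]
  S2: [636/2401, 988/2401, 111/343]

(P^4)[S0 -> S1] = 964/2401

Answer: 964/2401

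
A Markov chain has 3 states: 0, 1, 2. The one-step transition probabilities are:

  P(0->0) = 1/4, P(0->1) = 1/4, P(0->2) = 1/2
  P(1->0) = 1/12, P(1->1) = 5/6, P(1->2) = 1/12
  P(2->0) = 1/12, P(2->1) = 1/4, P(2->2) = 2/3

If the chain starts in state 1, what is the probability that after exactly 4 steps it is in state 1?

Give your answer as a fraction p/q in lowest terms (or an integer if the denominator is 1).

Computing P^4 by repeated multiplication:
P^1 =
  0: [1/4, 1/4, 1/2]
  1: [1/12, 5/6, 1/12]
  2: [1/12, 1/4, 2/3]
P^2 =
  0: [1/8, 19/48, 23/48]
  1: [7/72, 53/72, 1/6]
  2: [7/72, 19/48, 73/144]
P^3 =
  0: [5/48, 277/576, 239/576]
  1: [43/432, 587/864, 191/864]
  2: [43/432, 277/576, 725/1728]
P^4 =
  0: [29/288, 3667/6912, 2549/6912]
  1: [259/2592, 6701/10368, 877/3456]
  2: [259/2592, 3667/6912, 7663/20736]

(P^4)[1 -> 1] = 6701/10368

Answer: 6701/10368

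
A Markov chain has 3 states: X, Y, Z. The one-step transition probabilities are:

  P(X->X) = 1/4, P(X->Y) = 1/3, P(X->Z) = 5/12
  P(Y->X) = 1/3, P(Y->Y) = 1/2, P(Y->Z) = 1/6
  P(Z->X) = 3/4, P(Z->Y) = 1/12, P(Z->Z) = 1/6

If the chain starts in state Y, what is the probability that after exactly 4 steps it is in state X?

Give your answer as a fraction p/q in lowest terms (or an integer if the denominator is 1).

Computing P^4 by repeated multiplication:
P^1 =
  X: [1/4, 1/3, 5/12]
  Y: [1/3, 1/2, 1/6]
  Z: [3/4, 1/12, 1/6]
P^2 =
  X: [35/72, 41/144, 11/48]
  Y: [3/8, 3/8, 1/4]
  Z: [49/144, 11/36, 17/48]
P^3 =
  X: [671/1728, 559/1728, 83/288]
  Y: [13/32, 1/3, 25/96]
  Z: [391/864, 511/1728, 145/576]
P^4 =
  X: [8731/20736, 817/2592, 1823/6912]
  Y: [235/576, 373/1152, 103/384]
  Z: [8305/20736, 6629/20736, 967/3456]

(P^4)[Y -> X] = 235/576

Answer: 235/576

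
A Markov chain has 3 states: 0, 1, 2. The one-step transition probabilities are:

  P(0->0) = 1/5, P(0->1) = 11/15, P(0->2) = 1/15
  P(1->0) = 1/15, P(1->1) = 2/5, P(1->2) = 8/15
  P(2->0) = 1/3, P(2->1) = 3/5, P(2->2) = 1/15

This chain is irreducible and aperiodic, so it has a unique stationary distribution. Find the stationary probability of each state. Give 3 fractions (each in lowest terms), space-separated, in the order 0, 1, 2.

Answer: 27/157 163/314 97/314

Derivation:
The stationary distribution satisfies pi = pi * P, i.e.:
  pi_0 = 1/5*pi_0 + 1/15*pi_1 + 1/3*pi_2
  pi_1 = 11/15*pi_0 + 2/5*pi_1 + 3/5*pi_2
  pi_2 = 1/15*pi_0 + 8/15*pi_1 + 1/15*pi_2
with normalization: pi_0 + pi_1 + pi_2 = 1.

Using the first 2 balance equations plus normalization, the linear system A*pi = b is:
  [-4/5, 1/15, 1/3] . pi = 0
  [11/15, -3/5, 3/5] . pi = 0
  [1, 1, 1] . pi = 1

Solving yields:
  pi_0 = 27/157
  pi_1 = 163/314
  pi_2 = 97/314

Verification (pi * P):
  27/157*1/5 + 163/314*1/15 + 97/314*1/3 = 27/157 = pi_0  (ok)
  27/157*11/15 + 163/314*2/5 + 97/314*3/5 = 163/314 = pi_1  (ok)
  27/157*1/15 + 163/314*8/15 + 97/314*1/15 = 97/314 = pi_2  (ok)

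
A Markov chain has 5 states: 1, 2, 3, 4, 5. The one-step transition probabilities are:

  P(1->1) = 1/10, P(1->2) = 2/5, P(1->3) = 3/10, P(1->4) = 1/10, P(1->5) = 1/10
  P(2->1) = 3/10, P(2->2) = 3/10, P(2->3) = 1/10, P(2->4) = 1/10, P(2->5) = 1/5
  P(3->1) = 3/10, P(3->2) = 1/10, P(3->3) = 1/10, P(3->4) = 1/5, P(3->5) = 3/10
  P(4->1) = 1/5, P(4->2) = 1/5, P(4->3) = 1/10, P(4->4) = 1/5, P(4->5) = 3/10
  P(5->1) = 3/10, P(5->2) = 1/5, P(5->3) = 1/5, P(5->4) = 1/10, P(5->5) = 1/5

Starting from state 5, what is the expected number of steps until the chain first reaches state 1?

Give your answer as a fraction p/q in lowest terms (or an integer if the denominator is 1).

Let h_i = expected steps to first reach 1 from state i.
Boundary: h_1 = 0.
First-step equations for the other states:
  h_2 = 1 + 3/10*h_1 + 3/10*h_2 + 1/10*h_3 + 1/10*h_4 + 1/5*h_5
  h_3 = 1 + 3/10*h_1 + 1/10*h_2 + 1/10*h_3 + 1/5*h_4 + 3/10*h_5
  h_4 = 1 + 1/5*h_1 + 1/5*h_2 + 1/10*h_3 + 1/5*h_4 + 3/10*h_5
  h_5 = 1 + 3/10*h_1 + 1/5*h_2 + 1/5*h_3 + 1/10*h_4 + 1/5*h_5

Substituting h_1 = 0 and rearranging gives the linear system (I - Q) h = 1:
  [7/10, -1/10, -1/10, -1/5] . (h_2, h_3, h_4, h_5) = 1
  [-1/10, 9/10, -1/5, -3/10] . (h_2, h_3, h_4, h_5) = 1
  [-1/5, -1/10, 4/5, -3/10] . (h_2, h_3, h_4, h_5) = 1
  [-1/5, -1/5, -1/10, 4/5] . (h_2, h_3, h_4, h_5) = 1

Solving yields:
  h_2 = 8900/2559
  h_3 = 3000/853
  h_4 = 9890/2559
  h_5 = 2970/853

Starting state is 5, so the expected hitting time is h_5 = 2970/853.

Answer: 2970/853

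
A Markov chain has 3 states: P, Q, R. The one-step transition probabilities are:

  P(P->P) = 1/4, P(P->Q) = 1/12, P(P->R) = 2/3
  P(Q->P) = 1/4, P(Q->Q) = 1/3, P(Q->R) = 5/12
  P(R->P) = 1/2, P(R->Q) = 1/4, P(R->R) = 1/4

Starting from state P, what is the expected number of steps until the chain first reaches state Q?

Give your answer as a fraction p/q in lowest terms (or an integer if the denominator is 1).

Answer: 68/11

Derivation:
Let h_i = expected steps to first reach Q from state i.
Boundary: h_Q = 0.
First-step equations for the other states:
  h_P = 1 + 1/4*h_P + 1/12*h_Q + 2/3*h_R
  h_R = 1 + 1/2*h_P + 1/4*h_Q + 1/4*h_R

Substituting h_Q = 0 and rearranging gives the linear system (I - Q) h = 1:
  [3/4, -2/3] . (h_P, h_R) = 1
  [-1/2, 3/4] . (h_P, h_R) = 1

Solving yields:
  h_P = 68/11
  h_R = 60/11

Starting state is P, so the expected hitting time is h_P = 68/11.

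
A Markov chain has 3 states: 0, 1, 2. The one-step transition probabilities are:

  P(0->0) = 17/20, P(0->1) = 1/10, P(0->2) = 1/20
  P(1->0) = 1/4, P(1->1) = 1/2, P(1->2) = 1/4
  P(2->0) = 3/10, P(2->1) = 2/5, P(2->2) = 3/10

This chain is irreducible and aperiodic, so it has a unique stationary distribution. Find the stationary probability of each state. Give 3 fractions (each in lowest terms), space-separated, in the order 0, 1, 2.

Answer: 25/39 3/13 5/39

Derivation:
The stationary distribution satisfies pi = pi * P, i.e.:
  pi_0 = 17/20*pi_0 + 1/4*pi_1 + 3/10*pi_2
  pi_1 = 1/10*pi_0 + 1/2*pi_1 + 2/5*pi_2
  pi_2 = 1/20*pi_0 + 1/4*pi_1 + 3/10*pi_2
with normalization: pi_0 + pi_1 + pi_2 = 1.

Using the first 2 balance equations plus normalization, the linear system A*pi = b is:
  [-3/20, 1/4, 3/10] . pi = 0
  [1/10, -1/2, 2/5] . pi = 0
  [1, 1, 1] . pi = 1

Solving yields:
  pi_0 = 25/39
  pi_1 = 3/13
  pi_2 = 5/39

Verification (pi * P):
  25/39*17/20 + 3/13*1/4 + 5/39*3/10 = 25/39 = pi_0  (ok)
  25/39*1/10 + 3/13*1/2 + 5/39*2/5 = 3/13 = pi_1  (ok)
  25/39*1/20 + 3/13*1/4 + 5/39*3/10 = 5/39 = pi_2  (ok)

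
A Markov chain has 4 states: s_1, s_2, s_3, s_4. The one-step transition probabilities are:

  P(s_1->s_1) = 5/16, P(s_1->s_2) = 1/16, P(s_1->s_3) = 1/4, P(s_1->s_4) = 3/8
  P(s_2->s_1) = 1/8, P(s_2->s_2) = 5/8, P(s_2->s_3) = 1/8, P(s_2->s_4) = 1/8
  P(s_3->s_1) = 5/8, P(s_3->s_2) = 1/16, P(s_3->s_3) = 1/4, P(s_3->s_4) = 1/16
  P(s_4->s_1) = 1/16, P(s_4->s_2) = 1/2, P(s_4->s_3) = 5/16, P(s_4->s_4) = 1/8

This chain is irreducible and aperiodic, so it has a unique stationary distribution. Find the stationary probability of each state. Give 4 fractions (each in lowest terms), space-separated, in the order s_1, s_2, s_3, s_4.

The stationary distribution satisfies pi = pi * P, i.e.:
  pi_s_1 = 5/16*pi_s_1 + 1/8*pi_s_2 + 5/8*pi_s_3 + 1/16*pi_s_4
  pi_s_2 = 1/16*pi_s_1 + 5/8*pi_s_2 + 1/16*pi_s_3 + 1/2*pi_s_4
  pi_s_3 = 1/4*pi_s_1 + 1/8*pi_s_2 + 1/4*pi_s_3 + 5/16*pi_s_4
  pi_s_4 = 3/8*pi_s_1 + 1/8*pi_s_2 + 1/16*pi_s_3 + 1/8*pi_s_4
with normalization: pi_s_1 + pi_s_2 + pi_s_3 + pi_s_4 = 1.

Using the first 3 balance equations plus normalization, the linear system A*pi = b is:
  [-11/16, 1/8, 5/8, 1/16] . pi = 0
  [1/16, -3/8, 1/16, 1/2] . pi = 0
  [1/4, 1/8, -3/4, 5/16] . pi = 0
  [1, 1, 1, 1] . pi = 1

Solving yields:
  pi_s_1 = 732/2653
  pi_s_2 = 857/2653
  pi_s_3 = 586/2653
  pi_s_4 = 478/2653

Verification (pi * P):
  732/2653*5/16 + 857/2653*1/8 + 586/2653*5/8 + 478/2653*1/16 = 732/2653 = pi_s_1  (ok)
  732/2653*1/16 + 857/2653*5/8 + 586/2653*1/16 + 478/2653*1/2 = 857/2653 = pi_s_2  (ok)
  732/2653*1/4 + 857/2653*1/8 + 586/2653*1/4 + 478/2653*5/16 = 586/2653 = pi_s_3  (ok)
  732/2653*3/8 + 857/2653*1/8 + 586/2653*1/16 + 478/2653*1/8 = 478/2653 = pi_s_4  (ok)

Answer: 732/2653 857/2653 586/2653 478/2653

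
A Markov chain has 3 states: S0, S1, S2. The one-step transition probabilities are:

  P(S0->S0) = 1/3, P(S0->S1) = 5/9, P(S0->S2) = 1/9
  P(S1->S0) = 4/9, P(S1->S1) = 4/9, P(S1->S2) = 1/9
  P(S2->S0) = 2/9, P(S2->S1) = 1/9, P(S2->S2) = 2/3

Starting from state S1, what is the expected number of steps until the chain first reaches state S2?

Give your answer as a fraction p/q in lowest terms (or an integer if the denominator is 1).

Answer: 9

Derivation:
Let h_i = expected steps to first reach S2 from state i.
Boundary: h_S2 = 0.
First-step equations for the other states:
  h_S0 = 1 + 1/3*h_S0 + 5/9*h_S1 + 1/9*h_S2
  h_S1 = 1 + 4/9*h_S0 + 4/9*h_S1 + 1/9*h_S2

Substituting h_S2 = 0 and rearranging gives the linear system (I - Q) h = 1:
  [2/3, -5/9] . (h_S0, h_S1) = 1
  [-4/9, 5/9] . (h_S0, h_S1) = 1

Solving yields:
  h_S0 = 9
  h_S1 = 9

Starting state is S1, so the expected hitting time is h_S1 = 9.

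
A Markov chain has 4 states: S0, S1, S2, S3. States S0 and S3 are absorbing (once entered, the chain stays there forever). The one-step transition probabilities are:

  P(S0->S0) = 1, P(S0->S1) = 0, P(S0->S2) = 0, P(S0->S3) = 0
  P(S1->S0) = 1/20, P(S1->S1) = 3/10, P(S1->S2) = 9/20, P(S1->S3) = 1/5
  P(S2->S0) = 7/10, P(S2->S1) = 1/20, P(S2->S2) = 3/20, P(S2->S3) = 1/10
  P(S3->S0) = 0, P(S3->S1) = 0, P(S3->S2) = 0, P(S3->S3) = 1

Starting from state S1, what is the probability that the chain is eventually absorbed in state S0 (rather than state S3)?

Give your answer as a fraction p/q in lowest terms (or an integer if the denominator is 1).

Let a_i = P(absorbed in S0 | start in state i).
Boundary conditions: a_S0 = 1, a_S3 = 0.
For each transient state i, a_i = sum_j P(i->j) * a_j:
  a_S1 = 1/20*a_S0 + 3/10*a_S1 + 9/20*a_S2 + 1/5*a_S3
  a_S2 = 7/10*a_S0 + 1/20*a_S1 + 3/20*a_S2 + 1/10*a_S3

Substituting a_S0 = 1 and a_S3 = 0, rearrange to (I - Q) a = r where r[i] = P(i -> S0):
  [7/10, -9/20] . (a_S1, a_S2) = 1/20
  [-1/20, 17/20] . (a_S1, a_S2) = 7/10

Solving yields:
  a_S1 = 143/229
  a_S2 = 197/229

Starting state is S1, so the absorption probability is a_S1 = 143/229.

Answer: 143/229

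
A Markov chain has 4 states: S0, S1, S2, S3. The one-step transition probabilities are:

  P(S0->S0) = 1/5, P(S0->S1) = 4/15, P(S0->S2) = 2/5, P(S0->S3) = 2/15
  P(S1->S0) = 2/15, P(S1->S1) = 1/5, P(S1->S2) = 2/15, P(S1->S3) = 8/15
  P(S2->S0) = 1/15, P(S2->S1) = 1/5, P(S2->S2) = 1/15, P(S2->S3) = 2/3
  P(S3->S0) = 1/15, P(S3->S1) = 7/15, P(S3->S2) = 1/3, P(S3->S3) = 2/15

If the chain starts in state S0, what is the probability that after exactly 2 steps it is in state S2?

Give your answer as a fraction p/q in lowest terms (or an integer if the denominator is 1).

Answer: 14/75

Derivation:
Computing P^2 by repeated multiplication:
P^1 =
  S0: [1/5, 4/15, 2/5, 2/15]
  S1: [2/15, 1/5, 2/15, 8/15]
  S2: [1/15, 1/5, 1/15, 2/3]
  S3: [1/15, 7/15, 1/3, 2/15]
P^2 =
  S0: [1/9, 56/225, 14/75, 34/75]
  S1: [22/225, 79/225, 4/15, 64/225]
  S2: [4/45, 86/225, 7/25, 56/225]
  S3: [8/75, 6/25, 7/45, 112/225]

(P^2)[S0 -> S2] = 14/75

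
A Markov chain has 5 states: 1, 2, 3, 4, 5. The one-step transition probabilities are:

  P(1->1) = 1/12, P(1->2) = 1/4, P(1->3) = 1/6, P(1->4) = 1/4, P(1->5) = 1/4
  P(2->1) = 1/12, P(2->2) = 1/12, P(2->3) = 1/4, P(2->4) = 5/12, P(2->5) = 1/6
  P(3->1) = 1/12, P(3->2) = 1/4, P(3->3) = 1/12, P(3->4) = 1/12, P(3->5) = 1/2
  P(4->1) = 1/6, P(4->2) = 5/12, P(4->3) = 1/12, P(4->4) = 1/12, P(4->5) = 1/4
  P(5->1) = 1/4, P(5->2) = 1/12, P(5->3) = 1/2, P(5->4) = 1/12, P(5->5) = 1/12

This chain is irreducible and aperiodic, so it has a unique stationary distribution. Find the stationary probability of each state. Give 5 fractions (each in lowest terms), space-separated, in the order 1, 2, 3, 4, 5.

The stationary distribution satisfies pi = pi * P, i.e.:
  pi_1 = 1/12*pi_1 + 1/12*pi_2 + 1/12*pi_3 + 1/6*pi_4 + 1/4*pi_5
  pi_2 = 1/4*pi_1 + 1/12*pi_2 + 1/4*pi_3 + 5/12*pi_4 + 1/12*pi_5
  pi_3 = 1/6*pi_1 + 1/4*pi_2 + 1/12*pi_3 + 1/12*pi_4 + 1/2*pi_5
  pi_4 = 1/4*pi_1 + 5/12*pi_2 + 1/12*pi_3 + 1/12*pi_4 + 1/12*pi_5
  pi_5 = 1/4*pi_1 + 1/6*pi_2 + 1/2*pi_3 + 1/4*pi_4 + 1/12*pi_5
with normalization: pi_1 + pi_2 + pi_3 + pi_4 + pi_5 = 1.

Using the first 4 balance equations plus normalization, the linear system A*pi = b is:
  [-11/12, 1/12, 1/12, 1/6, 1/4] . pi = 0
  [1/4, -11/12, 1/4, 5/12, 1/12] . pi = 0
  [1/6, 1/4, -11/12, 1/12, 1/2] . pi = 0
  [1/4, 5/12, 1/12, -11/12, 1/12] . pi = 0
  [1, 1, 1, 1, 1] . pi = 1

Solving yields:
  pi_1 = 171/1226
  pi_2 = 1622/7969
  pi_3 = 1856/7969
  pi_4 = 1390/7969
  pi_5 = 3979/15938

Verification (pi * P):
  171/1226*1/12 + 1622/7969*1/12 + 1856/7969*1/12 + 1390/7969*1/6 + 3979/15938*1/4 = 171/1226 = pi_1  (ok)
  171/1226*1/4 + 1622/7969*1/12 + 1856/7969*1/4 + 1390/7969*5/12 + 3979/15938*1/12 = 1622/7969 = pi_2  (ok)
  171/1226*1/6 + 1622/7969*1/4 + 1856/7969*1/12 + 1390/7969*1/12 + 3979/15938*1/2 = 1856/7969 = pi_3  (ok)
  171/1226*1/4 + 1622/7969*5/12 + 1856/7969*1/12 + 1390/7969*1/12 + 3979/15938*1/12 = 1390/7969 = pi_4  (ok)
  171/1226*1/4 + 1622/7969*1/6 + 1856/7969*1/2 + 1390/7969*1/4 + 3979/15938*1/12 = 3979/15938 = pi_5  (ok)

Answer: 171/1226 1622/7969 1856/7969 1390/7969 3979/15938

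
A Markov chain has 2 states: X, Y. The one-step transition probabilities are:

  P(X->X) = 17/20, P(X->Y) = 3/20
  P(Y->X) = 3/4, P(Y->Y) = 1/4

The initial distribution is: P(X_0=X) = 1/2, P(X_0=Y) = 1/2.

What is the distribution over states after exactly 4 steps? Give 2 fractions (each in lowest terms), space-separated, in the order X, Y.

Propagating the distribution step by step (d_{t+1} = d_t * P):
d_0 = (X=1/2, Y=1/2)
  d_1[X] = 1/2*17/20 + 1/2*3/4 = 4/5
  d_1[Y] = 1/2*3/20 + 1/2*1/4 = 1/5
d_1 = (X=4/5, Y=1/5)
  d_2[X] = 4/5*17/20 + 1/5*3/4 = 83/100
  d_2[Y] = 4/5*3/20 + 1/5*1/4 = 17/100
d_2 = (X=83/100, Y=17/100)
  d_3[X] = 83/100*17/20 + 17/100*3/4 = 833/1000
  d_3[Y] = 83/100*3/20 + 17/100*1/4 = 167/1000
d_3 = (X=833/1000, Y=167/1000)
  d_4[X] = 833/1000*17/20 + 167/1000*3/4 = 8333/10000
  d_4[Y] = 833/1000*3/20 + 167/1000*1/4 = 1667/10000
d_4 = (X=8333/10000, Y=1667/10000)

Answer: 8333/10000 1667/10000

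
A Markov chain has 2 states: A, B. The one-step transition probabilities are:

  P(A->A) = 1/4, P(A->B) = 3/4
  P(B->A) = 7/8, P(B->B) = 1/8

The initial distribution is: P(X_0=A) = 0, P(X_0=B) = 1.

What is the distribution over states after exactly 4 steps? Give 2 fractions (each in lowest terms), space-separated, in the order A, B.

Answer: 1869/4096 2227/4096

Derivation:
Propagating the distribution step by step (d_{t+1} = d_t * P):
d_0 = (A=0, B=1)
  d_1[A] = 0*1/4 + 1*7/8 = 7/8
  d_1[B] = 0*3/4 + 1*1/8 = 1/8
d_1 = (A=7/8, B=1/8)
  d_2[A] = 7/8*1/4 + 1/8*7/8 = 21/64
  d_2[B] = 7/8*3/4 + 1/8*1/8 = 43/64
d_2 = (A=21/64, B=43/64)
  d_3[A] = 21/64*1/4 + 43/64*7/8 = 343/512
  d_3[B] = 21/64*3/4 + 43/64*1/8 = 169/512
d_3 = (A=343/512, B=169/512)
  d_4[A] = 343/512*1/4 + 169/512*7/8 = 1869/4096
  d_4[B] = 343/512*3/4 + 169/512*1/8 = 2227/4096
d_4 = (A=1869/4096, B=2227/4096)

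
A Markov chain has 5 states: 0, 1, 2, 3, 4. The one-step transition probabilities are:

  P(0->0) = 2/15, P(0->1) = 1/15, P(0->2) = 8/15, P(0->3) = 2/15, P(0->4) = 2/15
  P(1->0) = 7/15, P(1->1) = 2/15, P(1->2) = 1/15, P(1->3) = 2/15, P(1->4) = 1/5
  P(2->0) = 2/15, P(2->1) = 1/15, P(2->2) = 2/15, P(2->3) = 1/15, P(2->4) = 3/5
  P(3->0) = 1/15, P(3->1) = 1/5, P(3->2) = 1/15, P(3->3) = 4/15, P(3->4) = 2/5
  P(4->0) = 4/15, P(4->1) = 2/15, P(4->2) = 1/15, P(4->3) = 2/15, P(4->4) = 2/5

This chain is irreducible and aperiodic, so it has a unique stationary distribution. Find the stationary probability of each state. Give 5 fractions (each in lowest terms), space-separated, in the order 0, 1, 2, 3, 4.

Answer: 81/385 9/77 68/385 54/385 137/385

Derivation:
The stationary distribution satisfies pi = pi * P, i.e.:
  pi_0 = 2/15*pi_0 + 7/15*pi_1 + 2/15*pi_2 + 1/15*pi_3 + 4/15*pi_4
  pi_1 = 1/15*pi_0 + 2/15*pi_1 + 1/15*pi_2 + 1/5*pi_3 + 2/15*pi_4
  pi_2 = 8/15*pi_0 + 1/15*pi_1 + 2/15*pi_2 + 1/15*pi_3 + 1/15*pi_4
  pi_3 = 2/15*pi_0 + 2/15*pi_1 + 1/15*pi_2 + 4/15*pi_3 + 2/15*pi_4
  pi_4 = 2/15*pi_0 + 1/5*pi_1 + 3/5*pi_2 + 2/5*pi_3 + 2/5*pi_4
with normalization: pi_0 + pi_1 + pi_2 + pi_3 + pi_4 = 1.

Using the first 4 balance equations plus normalization, the linear system A*pi = b is:
  [-13/15, 7/15, 2/15, 1/15, 4/15] . pi = 0
  [1/15, -13/15, 1/15, 1/5, 2/15] . pi = 0
  [8/15, 1/15, -13/15, 1/15, 1/15] . pi = 0
  [2/15, 2/15, 1/15, -11/15, 2/15] . pi = 0
  [1, 1, 1, 1, 1] . pi = 1

Solving yields:
  pi_0 = 81/385
  pi_1 = 9/77
  pi_2 = 68/385
  pi_3 = 54/385
  pi_4 = 137/385

Verification (pi * P):
  81/385*2/15 + 9/77*7/15 + 68/385*2/15 + 54/385*1/15 + 137/385*4/15 = 81/385 = pi_0  (ok)
  81/385*1/15 + 9/77*2/15 + 68/385*1/15 + 54/385*1/5 + 137/385*2/15 = 9/77 = pi_1  (ok)
  81/385*8/15 + 9/77*1/15 + 68/385*2/15 + 54/385*1/15 + 137/385*1/15 = 68/385 = pi_2  (ok)
  81/385*2/15 + 9/77*2/15 + 68/385*1/15 + 54/385*4/15 + 137/385*2/15 = 54/385 = pi_3  (ok)
  81/385*2/15 + 9/77*1/5 + 68/385*3/5 + 54/385*2/5 + 137/385*2/5 = 137/385 = pi_4  (ok)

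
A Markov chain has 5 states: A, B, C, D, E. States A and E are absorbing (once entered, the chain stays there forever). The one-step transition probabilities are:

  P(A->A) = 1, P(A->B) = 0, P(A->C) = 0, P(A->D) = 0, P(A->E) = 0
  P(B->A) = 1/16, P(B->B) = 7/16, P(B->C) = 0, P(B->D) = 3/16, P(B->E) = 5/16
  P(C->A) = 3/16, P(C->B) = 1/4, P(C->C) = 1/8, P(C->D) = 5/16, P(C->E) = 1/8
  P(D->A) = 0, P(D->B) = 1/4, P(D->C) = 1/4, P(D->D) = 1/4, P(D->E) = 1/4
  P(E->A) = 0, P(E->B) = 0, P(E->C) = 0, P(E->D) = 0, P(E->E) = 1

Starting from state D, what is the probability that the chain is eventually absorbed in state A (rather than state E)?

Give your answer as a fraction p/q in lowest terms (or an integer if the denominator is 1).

Let a_i = P(absorbed in A | start in state i).
Boundary conditions: a_A = 1, a_E = 0.
For each transient state i, a_i = sum_j P(i->j) * a_j:
  a_B = 1/16*a_A + 7/16*a_B + 0*a_C + 3/16*a_D + 5/16*a_E
  a_C = 3/16*a_A + 1/4*a_B + 1/8*a_C + 5/16*a_D + 1/8*a_E
  a_D = 0*a_A + 1/4*a_B + 1/4*a_C + 1/4*a_D + 1/4*a_E

Substituting a_A = 1 and a_E = 0, rearrange to (I - Q) a = r where r[i] = P(i -> A):
  [9/16, 0, -3/16] . (a_B, a_C, a_D) = 1/16
  [-1/4, 7/8, -5/16] . (a_B, a_C, a_D) = 3/16
  [-1/4, -1/4, 3/4] . (a_B, a_C, a_D) = 0

Solving yields:
  a_B = 46/279
  a_C = 89/279
  a_D = 5/31

Starting state is D, so the absorption probability is a_D = 5/31.

Answer: 5/31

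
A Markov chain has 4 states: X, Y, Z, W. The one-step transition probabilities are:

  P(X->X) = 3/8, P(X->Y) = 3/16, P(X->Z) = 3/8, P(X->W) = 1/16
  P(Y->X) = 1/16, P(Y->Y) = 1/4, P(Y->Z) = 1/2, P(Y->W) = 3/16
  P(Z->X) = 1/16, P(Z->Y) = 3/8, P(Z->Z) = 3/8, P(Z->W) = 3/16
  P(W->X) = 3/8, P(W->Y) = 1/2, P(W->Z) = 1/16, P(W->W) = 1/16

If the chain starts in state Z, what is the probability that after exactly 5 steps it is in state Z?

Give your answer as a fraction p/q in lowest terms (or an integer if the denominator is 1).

Answer: 48345/131072

Derivation:
Computing P^5 by repeated multiplication:
P^1 =
  X: [3/8, 3/16, 3/8, 1/16]
  Y: [1/16, 1/4, 1/2, 3/16]
  Z: [1/16, 3/8, 3/8, 3/16]
  W: [3/8, 1/2, 1/16, 1/16]
P^2 =
  X: [51/256, 37/128, 97/256, 17/128]
  Y: [9/64, 91/256, 89/256, 5/32]
  Z: [9/64, 87/256, 93/256, 5/32]
  W: [51/256, 1/4, 107/256, 17/128]
P^3 =
  X: [681/4096, 1303/4096, 757/2048, 299/2048]
  Y: [159/1024, 663/2048, 759/2048, 77/512]
  Z: [159/1024, 667/2048, 755/2048, 77/512]
  W: [681/4096, 1323/4096, 747/2048, 299/2048]
P^4 =
  X: [10491/65536, 21123/65536, 189/512, 4865/32768]
  Y: [2589/16384, 83/256, 6037/16384, 1223/8192]
  Z: [2589/16384, 1327/4096, 6041/16384, 1223/8192]
  W: [10491/65536, 21083/65536, 3029/8192, 4865/32768]
P^5 =
  X: [166641/1048576, 338957/1048576, 96703/262144, 78083/524288]
  Y: [41559/262144, 84805/262144, 48349/131072, 19541/131072]
  Z: [41559/262144, 84813/262144, 48345/131072, 19541/131072]
  W: [166641/1048576, 339037/1048576, 96683/262144, 78083/524288]

(P^5)[Z -> Z] = 48345/131072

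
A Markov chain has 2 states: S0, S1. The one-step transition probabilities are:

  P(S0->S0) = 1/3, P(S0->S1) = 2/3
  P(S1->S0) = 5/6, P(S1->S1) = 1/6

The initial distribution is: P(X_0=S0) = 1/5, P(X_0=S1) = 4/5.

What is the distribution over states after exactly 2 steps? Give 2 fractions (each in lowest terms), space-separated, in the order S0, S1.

Answer: 7/15 8/15

Derivation:
Propagating the distribution step by step (d_{t+1} = d_t * P):
d_0 = (S0=1/5, S1=4/5)
  d_1[S0] = 1/5*1/3 + 4/5*5/6 = 11/15
  d_1[S1] = 1/5*2/3 + 4/5*1/6 = 4/15
d_1 = (S0=11/15, S1=4/15)
  d_2[S0] = 11/15*1/3 + 4/15*5/6 = 7/15
  d_2[S1] = 11/15*2/3 + 4/15*1/6 = 8/15
d_2 = (S0=7/15, S1=8/15)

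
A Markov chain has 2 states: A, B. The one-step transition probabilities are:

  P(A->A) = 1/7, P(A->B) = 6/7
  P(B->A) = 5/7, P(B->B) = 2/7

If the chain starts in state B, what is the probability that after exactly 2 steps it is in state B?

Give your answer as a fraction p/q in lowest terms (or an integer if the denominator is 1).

Computing P^2 by repeated multiplication:
P^1 =
  A: [1/7, 6/7]
  B: [5/7, 2/7]
P^2 =
  A: [31/49, 18/49]
  B: [15/49, 34/49]

(P^2)[B -> B] = 34/49

Answer: 34/49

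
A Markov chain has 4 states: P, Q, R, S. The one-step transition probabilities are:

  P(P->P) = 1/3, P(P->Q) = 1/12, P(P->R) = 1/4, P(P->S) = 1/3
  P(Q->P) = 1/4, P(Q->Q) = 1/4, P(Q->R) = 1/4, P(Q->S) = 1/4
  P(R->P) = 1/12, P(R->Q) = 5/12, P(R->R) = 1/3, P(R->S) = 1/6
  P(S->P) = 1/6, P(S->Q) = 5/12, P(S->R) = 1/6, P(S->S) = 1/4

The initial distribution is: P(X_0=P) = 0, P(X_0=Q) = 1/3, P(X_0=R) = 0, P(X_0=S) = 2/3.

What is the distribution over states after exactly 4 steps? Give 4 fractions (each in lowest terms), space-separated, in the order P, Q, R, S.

Propagating the distribution step by step (d_{t+1} = d_t * P):
d_0 = (P=0, Q=1/3, R=0, S=2/3)
  d_1[P] = 0*1/3 + 1/3*1/4 + 0*1/12 + 2/3*1/6 = 7/36
  d_1[Q] = 0*1/12 + 1/3*1/4 + 0*5/12 + 2/3*5/12 = 13/36
  d_1[R] = 0*1/4 + 1/3*1/4 + 0*1/3 + 2/3*1/6 = 7/36
  d_1[S] = 0*1/3 + 1/3*1/4 + 0*1/6 + 2/3*1/4 = 1/4
d_1 = (P=7/36, Q=13/36, R=7/36, S=1/4)
  d_2[P] = 7/36*1/3 + 13/36*1/4 + 7/36*1/12 + 1/4*1/6 = 23/108
  d_2[Q] = 7/36*1/12 + 13/36*1/4 + 7/36*5/12 + 1/4*5/12 = 7/24
  d_2[R] = 7/36*1/4 + 13/36*1/4 + 7/36*1/3 + 1/4*1/6 = 53/216
  d_2[S] = 7/36*1/3 + 13/36*1/4 + 7/36*1/6 + 1/4*1/4 = 1/4
d_2 = (P=23/108, Q=7/24, R=53/216, S=1/4)
  d_3[P] = 23/108*1/3 + 7/24*1/4 + 53/216*1/12 + 1/4*1/6 = 89/432
  d_3[Q] = 23/108*1/12 + 7/24*1/4 + 53/216*5/12 + 1/4*5/12 = 385/1296
  d_3[R] = 23/108*1/4 + 7/24*1/4 + 53/216*1/3 + 1/4*1/6 = 647/2592
  d_3[S] = 23/108*1/3 + 7/24*1/4 + 53/216*1/6 + 1/4*1/4 = 641/2592
d_3 = (P=89/432, Q=385/1296, R=647/2592, S=641/2592)
  d_4[P] = 89/432*1/3 + 385/1296*1/4 + 647/2592*1/12 + 641/2592*1/6 = 2125/10368
  d_4[Q] = 89/432*1/12 + 385/1296*1/4 + 647/2592*5/12 + 641/2592*5/12 = 2321/7776
  d_4[R] = 89/432*1/4 + 385/1296*1/4 + 647/2592*1/3 + 641/2592*1/6 = 1297/5184
  d_4[S] = 89/432*1/3 + 385/1296*1/4 + 647/2592*1/6 + 641/2592*1/4 = 7663/31104
d_4 = (P=2125/10368, Q=2321/7776, R=1297/5184, S=7663/31104)

Answer: 2125/10368 2321/7776 1297/5184 7663/31104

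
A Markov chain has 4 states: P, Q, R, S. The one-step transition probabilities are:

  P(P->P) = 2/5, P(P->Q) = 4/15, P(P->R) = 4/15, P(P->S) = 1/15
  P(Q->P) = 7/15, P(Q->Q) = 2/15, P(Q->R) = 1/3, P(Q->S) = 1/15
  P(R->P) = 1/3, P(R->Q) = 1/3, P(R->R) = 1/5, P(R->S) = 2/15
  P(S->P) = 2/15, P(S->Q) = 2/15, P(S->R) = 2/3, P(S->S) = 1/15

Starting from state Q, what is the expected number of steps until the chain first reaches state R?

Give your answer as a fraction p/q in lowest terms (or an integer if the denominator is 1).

Let h_i = expected steps to first reach R from state i.
Boundary: h_R = 0.
First-step equations for the other states:
  h_P = 1 + 2/5*h_P + 4/15*h_Q + 4/15*h_R + 1/15*h_S
  h_Q = 1 + 7/15*h_P + 2/15*h_Q + 1/3*h_R + 1/15*h_S
  h_S = 1 + 2/15*h_P + 2/15*h_Q + 2/3*h_R + 1/15*h_S

Substituting h_R = 0 and rearranging gives the linear system (I - Q) h = 1:
  [3/5, -4/15, -1/15] . (h_P, h_Q, h_S) = 1
  [-7/15, 13/15, -1/15] . (h_P, h_Q, h_S) = 1
  [-2/15, -2/15, 14/15] . (h_P, h_Q, h_S) = 1

Solving yields:
  h_P = 765/236
  h_Q = 180/59
  h_S = 465/236

Starting state is Q, so the expected hitting time is h_Q = 180/59.

Answer: 180/59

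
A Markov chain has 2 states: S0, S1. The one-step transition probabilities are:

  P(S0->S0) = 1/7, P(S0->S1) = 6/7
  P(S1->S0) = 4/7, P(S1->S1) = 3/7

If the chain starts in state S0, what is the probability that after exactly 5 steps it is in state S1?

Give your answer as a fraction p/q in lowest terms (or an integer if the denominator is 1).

Computing P^5 by repeated multiplication:
P^1 =
  S0: [1/7, 6/7]
  S1: [4/7, 3/7]
P^2 =
  S0: [25/49, 24/49]
  S1: [16/49, 33/49]
P^3 =
  S0: [121/343, 222/343]
  S1: [148/343, 195/343]
P^4 =
  S0: [1009/2401, 1392/2401]
  S1: [928/2401, 1473/2401]
P^5 =
  S0: [6577/16807, 10230/16807]
  S1: [6820/16807, 9987/16807]

(P^5)[S0 -> S1] = 10230/16807

Answer: 10230/16807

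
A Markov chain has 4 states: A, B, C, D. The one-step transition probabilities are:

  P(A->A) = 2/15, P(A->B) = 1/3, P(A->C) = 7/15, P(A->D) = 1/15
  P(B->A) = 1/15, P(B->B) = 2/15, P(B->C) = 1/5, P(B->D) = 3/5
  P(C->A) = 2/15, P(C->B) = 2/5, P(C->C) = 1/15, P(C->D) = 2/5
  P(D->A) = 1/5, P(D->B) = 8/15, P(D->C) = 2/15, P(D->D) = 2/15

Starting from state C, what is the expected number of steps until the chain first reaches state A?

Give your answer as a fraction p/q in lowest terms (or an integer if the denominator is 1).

Answer: 5325/716

Derivation:
Let h_i = expected steps to first reach A from state i.
Boundary: h_A = 0.
First-step equations for the other states:
  h_B = 1 + 1/15*h_A + 2/15*h_B + 1/5*h_C + 3/5*h_D
  h_C = 1 + 2/15*h_A + 2/5*h_B + 1/15*h_C + 2/5*h_D
  h_D = 1 + 1/5*h_A + 8/15*h_B + 2/15*h_C + 2/15*h_D

Substituting h_A = 0 and rearranging gives the linear system (I - Q) h = 1:
  [13/15, -1/5, -3/5] . (h_B, h_C, h_D) = 1
  [-2/5, 14/15, -2/5] . (h_B, h_C, h_D) = 1
  [-8/15, -2/15, 13/15] . (h_B, h_C, h_D) = 1

Solving yields:
  h_B = 5565/716
  h_C = 5325/716
  h_D = 2535/358

Starting state is C, so the expected hitting time is h_C = 5325/716.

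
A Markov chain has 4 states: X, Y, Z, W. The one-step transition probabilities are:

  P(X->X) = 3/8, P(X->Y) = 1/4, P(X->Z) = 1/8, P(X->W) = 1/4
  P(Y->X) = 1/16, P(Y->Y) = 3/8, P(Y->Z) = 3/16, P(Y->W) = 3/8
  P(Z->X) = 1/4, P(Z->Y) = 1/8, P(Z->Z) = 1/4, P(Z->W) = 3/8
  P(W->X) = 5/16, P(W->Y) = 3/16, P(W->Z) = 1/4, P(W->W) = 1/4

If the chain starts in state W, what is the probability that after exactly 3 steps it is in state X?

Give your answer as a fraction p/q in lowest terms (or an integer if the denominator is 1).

Answer: 533/2048

Derivation:
Computing P^3 by repeated multiplication:
P^1 =
  X: [3/8, 1/4, 1/8, 1/4]
  Y: [1/16, 3/8, 3/16, 3/8]
  Z: [1/4, 1/8, 1/4, 3/8]
  W: [5/16, 3/16, 1/4, 1/4]
P^2 =
  X: [17/64, 1/4, 3/16, 19/64]
  Y: [27/128, 1/4, 7/32, 41/128]
  Z: [9/32, 27/128, 27/128, 19/64]
  W: [69/256, 29/128, 51/256, 39/128]
P^3 =
  X: [261/1024, 245/1024, 103/512, 39/128]
  Y: [511/2048, 479/2048, 213/1024, 79/256]
  Z: [541/2048, 237/1024, 413/2048, 155/512]
  W: [533/2048, 15/64, 207/1024, 621/2048]

(P^3)[W -> X] = 533/2048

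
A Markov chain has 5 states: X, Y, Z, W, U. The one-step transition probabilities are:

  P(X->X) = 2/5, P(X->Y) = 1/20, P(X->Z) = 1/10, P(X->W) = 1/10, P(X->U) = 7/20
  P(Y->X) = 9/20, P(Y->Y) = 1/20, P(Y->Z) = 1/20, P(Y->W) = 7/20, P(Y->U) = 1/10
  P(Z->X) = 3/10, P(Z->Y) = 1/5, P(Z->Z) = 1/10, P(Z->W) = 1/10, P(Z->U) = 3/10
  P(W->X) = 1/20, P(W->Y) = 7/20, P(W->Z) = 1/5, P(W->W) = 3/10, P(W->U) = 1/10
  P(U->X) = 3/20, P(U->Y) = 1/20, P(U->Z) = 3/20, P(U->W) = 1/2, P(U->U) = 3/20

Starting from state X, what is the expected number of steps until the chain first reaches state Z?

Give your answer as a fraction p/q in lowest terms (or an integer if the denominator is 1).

Answer: 160000/20937

Derivation:
Let h_i = expected steps to first reach Z from state i.
Boundary: h_Z = 0.
First-step equations for the other states:
  h_X = 1 + 2/5*h_X + 1/20*h_Y + 1/10*h_Z + 1/10*h_W + 7/20*h_U
  h_Y = 1 + 9/20*h_X + 1/20*h_Y + 1/20*h_Z + 7/20*h_W + 1/10*h_U
  h_W = 1 + 1/20*h_X + 7/20*h_Y + 1/5*h_Z + 3/10*h_W + 1/10*h_U
  h_U = 1 + 3/20*h_X + 1/20*h_Y + 3/20*h_Z + 1/2*h_W + 3/20*h_U

Substituting h_Z = 0 and rearranging gives the linear system (I - Q) h = 1:
  [3/5, -1/20, -1/10, -7/20] . (h_X, h_Y, h_W, h_U) = 1
  [-9/20, 19/20, -7/20, -1/10] . (h_X, h_Y, h_W, h_U) = 1
  [-1/20, -7/20, 7/10, -1/10] . (h_X, h_Y, h_W, h_U) = 1
  [-3/20, -1/20, -1/2, 17/20] . (h_X, h_Y, h_W, h_U) = 1

Solving yields:
  h_X = 160000/20937
  h_Y = 167380/20937
  h_W = 48760/6979
  h_U = 148760/20937

Starting state is X, so the expected hitting time is h_X = 160000/20937.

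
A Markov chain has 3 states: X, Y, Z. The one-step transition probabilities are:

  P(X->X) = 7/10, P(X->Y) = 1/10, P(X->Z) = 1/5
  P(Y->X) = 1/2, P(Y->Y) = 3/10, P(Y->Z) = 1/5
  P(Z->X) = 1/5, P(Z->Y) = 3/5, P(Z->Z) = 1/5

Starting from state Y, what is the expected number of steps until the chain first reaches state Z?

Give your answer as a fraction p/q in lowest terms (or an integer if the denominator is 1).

Answer: 5

Derivation:
Let h_i = expected steps to first reach Z from state i.
Boundary: h_Z = 0.
First-step equations for the other states:
  h_X = 1 + 7/10*h_X + 1/10*h_Y + 1/5*h_Z
  h_Y = 1 + 1/2*h_X + 3/10*h_Y + 1/5*h_Z

Substituting h_Z = 0 and rearranging gives the linear system (I - Q) h = 1:
  [3/10, -1/10] . (h_X, h_Y) = 1
  [-1/2, 7/10] . (h_X, h_Y) = 1

Solving yields:
  h_X = 5
  h_Y = 5

Starting state is Y, so the expected hitting time is h_Y = 5.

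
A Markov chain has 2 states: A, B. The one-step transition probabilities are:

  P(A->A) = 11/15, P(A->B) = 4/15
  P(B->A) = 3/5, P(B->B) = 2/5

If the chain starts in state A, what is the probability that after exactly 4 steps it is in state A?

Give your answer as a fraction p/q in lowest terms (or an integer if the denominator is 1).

Computing P^4 by repeated multiplication:
P^1 =
  A: [11/15, 4/15]
  B: [3/5, 2/5]
P^2 =
  A: [157/225, 68/225]
  B: [17/25, 8/25]
P^3 =
  A: [2339/3375, 1036/3375]
  B: [259/375, 116/375]
P^4 =
  A: [35053/50625, 15572/50625]
  B: [3893/5625, 1732/5625]

(P^4)[A -> A] = 35053/50625

Answer: 35053/50625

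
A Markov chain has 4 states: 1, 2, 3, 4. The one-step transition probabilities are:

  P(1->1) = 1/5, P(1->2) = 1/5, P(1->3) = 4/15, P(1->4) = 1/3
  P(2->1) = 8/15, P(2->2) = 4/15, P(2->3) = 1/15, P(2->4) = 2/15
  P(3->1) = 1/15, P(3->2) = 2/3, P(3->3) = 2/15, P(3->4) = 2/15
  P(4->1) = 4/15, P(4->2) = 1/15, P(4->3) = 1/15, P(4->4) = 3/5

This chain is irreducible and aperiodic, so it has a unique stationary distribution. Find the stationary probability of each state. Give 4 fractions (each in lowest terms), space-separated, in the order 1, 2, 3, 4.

Answer: 13/46 591/2576 85/644 131/368

Derivation:
The stationary distribution satisfies pi = pi * P, i.e.:
  pi_1 = 1/5*pi_1 + 8/15*pi_2 + 1/15*pi_3 + 4/15*pi_4
  pi_2 = 1/5*pi_1 + 4/15*pi_2 + 2/3*pi_3 + 1/15*pi_4
  pi_3 = 4/15*pi_1 + 1/15*pi_2 + 2/15*pi_3 + 1/15*pi_4
  pi_4 = 1/3*pi_1 + 2/15*pi_2 + 2/15*pi_3 + 3/5*pi_4
with normalization: pi_1 + pi_2 + pi_3 + pi_4 = 1.

Using the first 3 balance equations plus normalization, the linear system A*pi = b is:
  [-4/5, 8/15, 1/15, 4/15] . pi = 0
  [1/5, -11/15, 2/3, 1/15] . pi = 0
  [4/15, 1/15, -13/15, 1/15] . pi = 0
  [1, 1, 1, 1] . pi = 1

Solving yields:
  pi_1 = 13/46
  pi_2 = 591/2576
  pi_3 = 85/644
  pi_4 = 131/368

Verification (pi * P):
  13/46*1/5 + 591/2576*8/15 + 85/644*1/15 + 131/368*4/15 = 13/46 = pi_1  (ok)
  13/46*1/5 + 591/2576*4/15 + 85/644*2/3 + 131/368*1/15 = 591/2576 = pi_2  (ok)
  13/46*4/15 + 591/2576*1/15 + 85/644*2/15 + 131/368*1/15 = 85/644 = pi_3  (ok)
  13/46*1/3 + 591/2576*2/15 + 85/644*2/15 + 131/368*3/5 = 131/368 = pi_4  (ok)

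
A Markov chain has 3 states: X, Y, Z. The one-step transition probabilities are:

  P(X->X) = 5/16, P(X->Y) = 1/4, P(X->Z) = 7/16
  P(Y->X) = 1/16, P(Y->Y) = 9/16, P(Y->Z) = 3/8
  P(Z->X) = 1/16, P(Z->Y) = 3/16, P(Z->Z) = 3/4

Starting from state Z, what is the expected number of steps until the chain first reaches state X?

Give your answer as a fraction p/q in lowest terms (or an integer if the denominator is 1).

Let h_i = expected steps to first reach X from state i.
Boundary: h_X = 0.
First-step equations for the other states:
  h_Y = 1 + 1/16*h_X + 9/16*h_Y + 3/8*h_Z
  h_Z = 1 + 1/16*h_X + 3/16*h_Y + 3/4*h_Z

Substituting h_X = 0 and rearranging gives the linear system (I - Q) h = 1:
  [7/16, -3/8] . (h_Y, h_Z) = 1
  [-3/16, 1/4] . (h_Y, h_Z) = 1

Solving yields:
  h_Y = 16
  h_Z = 16

Starting state is Z, so the expected hitting time is h_Z = 16.

Answer: 16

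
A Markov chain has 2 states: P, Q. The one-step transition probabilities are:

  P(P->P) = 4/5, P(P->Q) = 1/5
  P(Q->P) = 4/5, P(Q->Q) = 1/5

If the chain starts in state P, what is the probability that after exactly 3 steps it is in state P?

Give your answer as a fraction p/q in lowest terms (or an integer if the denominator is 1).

Answer: 4/5

Derivation:
Computing P^3 by repeated multiplication:
P^1 =
  P: [4/5, 1/5]
  Q: [4/5, 1/5]
P^2 =
  P: [4/5, 1/5]
  Q: [4/5, 1/5]
P^3 =
  P: [4/5, 1/5]
  Q: [4/5, 1/5]

(P^3)[P -> P] = 4/5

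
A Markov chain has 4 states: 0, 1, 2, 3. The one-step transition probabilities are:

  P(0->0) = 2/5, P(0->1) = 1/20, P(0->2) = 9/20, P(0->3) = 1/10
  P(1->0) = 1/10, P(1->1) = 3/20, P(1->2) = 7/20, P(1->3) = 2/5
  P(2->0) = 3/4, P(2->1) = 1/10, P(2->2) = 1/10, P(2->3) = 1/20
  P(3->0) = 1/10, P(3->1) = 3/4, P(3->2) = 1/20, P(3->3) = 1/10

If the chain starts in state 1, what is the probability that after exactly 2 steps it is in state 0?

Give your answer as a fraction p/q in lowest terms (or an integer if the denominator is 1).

Computing P^2 by repeated multiplication:
P^1 =
  0: [2/5, 1/20, 9/20, 1/10]
  1: [1/10, 3/20, 7/20, 2/5]
  2: [3/4, 1/10, 1/10, 1/20]
  3: [1/10, 3/4, 1/20, 1/10]
P^2 =
  0: [41/80, 59/400, 99/400, 37/400]
  1: [143/400, 29/80, 61/400, 51/400]
  2: [39/100, 1/10, 77/200, 1/8]
  3: [13/80, 79/400, 127/400, 129/400]

(P^2)[1 -> 0] = 143/400

Answer: 143/400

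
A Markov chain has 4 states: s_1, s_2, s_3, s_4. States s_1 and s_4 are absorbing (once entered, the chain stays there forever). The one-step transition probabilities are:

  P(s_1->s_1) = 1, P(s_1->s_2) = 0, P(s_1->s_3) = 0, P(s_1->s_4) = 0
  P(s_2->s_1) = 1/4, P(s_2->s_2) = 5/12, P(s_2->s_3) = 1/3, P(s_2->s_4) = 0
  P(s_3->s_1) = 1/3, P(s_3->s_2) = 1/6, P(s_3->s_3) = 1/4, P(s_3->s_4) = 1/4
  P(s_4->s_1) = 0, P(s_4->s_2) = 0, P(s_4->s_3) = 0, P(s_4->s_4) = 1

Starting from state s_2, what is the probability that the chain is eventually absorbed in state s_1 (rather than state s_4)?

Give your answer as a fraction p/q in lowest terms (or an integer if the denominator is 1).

Let a_i = P(absorbed in s_1 | start in state i).
Boundary conditions: a_s_1 = 1, a_s_4 = 0.
For each transient state i, a_i = sum_j P(i->j) * a_j:
  a_s_2 = 1/4*a_s_1 + 5/12*a_s_2 + 1/3*a_s_3 + 0*a_s_4
  a_s_3 = 1/3*a_s_1 + 1/6*a_s_2 + 1/4*a_s_3 + 1/4*a_s_4

Substituting a_s_1 = 1 and a_s_4 = 0, rearrange to (I - Q) a = r where r[i] = P(i -> s_1):
  [7/12, -1/3] . (a_s_2, a_s_3) = 1/4
  [-1/6, 3/4] . (a_s_2, a_s_3) = 1/3

Solving yields:
  a_s_2 = 43/55
  a_s_3 = 34/55

Starting state is s_2, so the absorption probability is a_s_2 = 43/55.

Answer: 43/55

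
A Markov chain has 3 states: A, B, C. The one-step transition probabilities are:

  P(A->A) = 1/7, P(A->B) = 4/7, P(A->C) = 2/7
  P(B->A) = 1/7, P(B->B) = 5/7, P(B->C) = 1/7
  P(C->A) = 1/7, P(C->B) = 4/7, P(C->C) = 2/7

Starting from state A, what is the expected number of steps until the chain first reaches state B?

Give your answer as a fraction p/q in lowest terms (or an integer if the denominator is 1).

Let h_i = expected steps to first reach B from state i.
Boundary: h_B = 0.
First-step equations for the other states:
  h_A = 1 + 1/7*h_A + 4/7*h_B + 2/7*h_C
  h_C = 1 + 1/7*h_A + 4/7*h_B + 2/7*h_C

Substituting h_B = 0 and rearranging gives the linear system (I - Q) h = 1:
  [6/7, -2/7] . (h_A, h_C) = 1
  [-1/7, 5/7] . (h_A, h_C) = 1

Solving yields:
  h_A = 7/4
  h_C = 7/4

Starting state is A, so the expected hitting time is h_A = 7/4.

Answer: 7/4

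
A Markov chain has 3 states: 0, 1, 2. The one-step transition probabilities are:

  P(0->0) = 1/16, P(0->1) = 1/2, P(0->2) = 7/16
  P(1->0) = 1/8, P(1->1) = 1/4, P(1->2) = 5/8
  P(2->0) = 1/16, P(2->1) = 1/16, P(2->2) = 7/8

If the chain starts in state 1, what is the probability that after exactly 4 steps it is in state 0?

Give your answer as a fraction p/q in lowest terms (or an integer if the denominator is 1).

Computing P^4 by repeated multiplication:
P^1 =
  0: [1/16, 1/2, 7/16]
  1: [1/8, 1/4, 5/8]
  2: [1/16, 1/16, 7/8]
P^2 =
  0: [3/32, 47/256, 185/256]
  1: [5/64, 21/128, 97/128]
  2: [17/256, 13/128, 213/256]
P^3 =
  0: [303/4096, 565/4096, 807/1024]
  1: [149/2048, 261/2048, 819/1024]
  2: [141/2048, 453/4096, 3361/4096]
P^4 =
  0: [4661/65536, 989/8192, 52963/65536]
  1: [2309/32768, 1937/16384, 26585/32768]
  2: [4549/65536, 7429/65536, 26779/32768]

(P^4)[1 -> 0] = 2309/32768

Answer: 2309/32768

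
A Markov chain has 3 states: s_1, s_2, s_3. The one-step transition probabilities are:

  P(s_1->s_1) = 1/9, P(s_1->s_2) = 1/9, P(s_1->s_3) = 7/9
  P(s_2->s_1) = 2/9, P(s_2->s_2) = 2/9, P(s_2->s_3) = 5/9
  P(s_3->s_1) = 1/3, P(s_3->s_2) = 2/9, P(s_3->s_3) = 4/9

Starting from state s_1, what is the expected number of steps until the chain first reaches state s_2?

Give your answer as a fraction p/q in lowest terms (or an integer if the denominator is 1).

Answer: 108/19

Derivation:
Let h_i = expected steps to first reach s_2 from state i.
Boundary: h_s_2 = 0.
First-step equations for the other states:
  h_s_1 = 1 + 1/9*h_s_1 + 1/9*h_s_2 + 7/9*h_s_3
  h_s_3 = 1 + 1/3*h_s_1 + 2/9*h_s_2 + 4/9*h_s_3

Substituting h_s_2 = 0 and rearranging gives the linear system (I - Q) h = 1:
  [8/9, -7/9] . (h_s_1, h_s_3) = 1
  [-1/3, 5/9] . (h_s_1, h_s_3) = 1

Solving yields:
  h_s_1 = 108/19
  h_s_3 = 99/19

Starting state is s_1, so the expected hitting time is h_s_1 = 108/19.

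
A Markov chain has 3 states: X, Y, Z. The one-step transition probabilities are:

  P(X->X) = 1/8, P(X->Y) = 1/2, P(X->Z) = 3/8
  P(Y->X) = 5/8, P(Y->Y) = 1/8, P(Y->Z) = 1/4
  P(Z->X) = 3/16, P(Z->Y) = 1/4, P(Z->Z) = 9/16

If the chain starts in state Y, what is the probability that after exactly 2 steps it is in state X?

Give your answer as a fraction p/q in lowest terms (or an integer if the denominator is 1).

Answer: 13/64

Derivation:
Computing P^2 by repeated multiplication:
P^1 =
  X: [1/8, 1/2, 3/8]
  Y: [5/8, 1/8, 1/4]
  Z: [3/16, 1/4, 9/16]
P^2 =
  X: [51/128, 7/32, 49/128]
  Y: [13/64, 25/64, 13/32]
  Z: [73/256, 17/64, 115/256]

(P^2)[Y -> X] = 13/64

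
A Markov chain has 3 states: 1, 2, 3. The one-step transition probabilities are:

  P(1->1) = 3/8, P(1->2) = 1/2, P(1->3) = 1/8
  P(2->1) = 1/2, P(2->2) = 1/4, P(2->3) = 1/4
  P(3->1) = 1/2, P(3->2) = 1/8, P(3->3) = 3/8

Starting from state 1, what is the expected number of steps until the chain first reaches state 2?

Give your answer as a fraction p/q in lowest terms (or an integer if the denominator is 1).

Let h_i = expected steps to first reach 2 from state i.
Boundary: h_2 = 0.
First-step equations for the other states:
  h_1 = 1 + 3/8*h_1 + 1/2*h_2 + 1/8*h_3
  h_3 = 1 + 1/2*h_1 + 1/8*h_2 + 3/8*h_3

Substituting h_2 = 0 and rearranging gives the linear system (I - Q) h = 1:
  [5/8, -1/8] . (h_1, h_3) = 1
  [-1/2, 5/8] . (h_1, h_3) = 1

Solving yields:
  h_1 = 16/7
  h_3 = 24/7

Starting state is 1, so the expected hitting time is h_1 = 16/7.

Answer: 16/7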